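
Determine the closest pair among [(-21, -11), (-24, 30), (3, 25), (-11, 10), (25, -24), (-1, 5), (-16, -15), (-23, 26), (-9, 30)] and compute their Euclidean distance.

Computing all pairwise distances among 9 points:

d((-21, -11), (-24, 30)) = 41.1096
d((-21, -11), (3, 25)) = 43.2666
d((-21, -11), (-11, 10)) = 23.2594
d((-21, -11), (25, -24)) = 47.8017
d((-21, -11), (-1, 5)) = 25.6125
d((-21, -11), (-16, -15)) = 6.4031
d((-21, -11), (-23, 26)) = 37.054
d((-21, -11), (-9, 30)) = 42.72
d((-24, 30), (3, 25)) = 27.4591
d((-24, 30), (-11, 10)) = 23.8537
d((-24, 30), (25, -24)) = 72.9178
d((-24, 30), (-1, 5)) = 33.9706
d((-24, 30), (-16, -15)) = 45.7056
d((-24, 30), (-23, 26)) = 4.1231 <-- minimum
d((-24, 30), (-9, 30)) = 15.0
d((3, 25), (-11, 10)) = 20.5183
d((3, 25), (25, -24)) = 53.7122
d((3, 25), (-1, 5)) = 20.3961
d((3, 25), (-16, -15)) = 44.2832
d((3, 25), (-23, 26)) = 26.0192
d((3, 25), (-9, 30)) = 13.0
d((-11, 10), (25, -24)) = 49.5177
d((-11, 10), (-1, 5)) = 11.1803
d((-11, 10), (-16, -15)) = 25.4951
d((-11, 10), (-23, 26)) = 20.0
d((-11, 10), (-9, 30)) = 20.0998
d((25, -24), (-1, 5)) = 38.9487
d((25, -24), (-16, -15)) = 41.9762
d((25, -24), (-23, 26)) = 69.3109
d((25, -24), (-9, 30)) = 63.8122
d((-1, 5), (-16, -15)) = 25.0
d((-1, 5), (-23, 26)) = 30.4138
d((-1, 5), (-9, 30)) = 26.2488
d((-16, -15), (-23, 26)) = 41.5933
d((-16, -15), (-9, 30)) = 45.5412
d((-23, 26), (-9, 30)) = 14.5602

Closest pair: (-24, 30) and (-23, 26) with distance 4.1231

The closest pair is (-24, 30) and (-23, 26) with Euclidean distance 4.1231. For 9 points, brute-force pairwise comparison is shown above. For large n, the divide-and-conquer algorithm (sort by x, recurse on halves, check the dividing strip) achieves O(n log n).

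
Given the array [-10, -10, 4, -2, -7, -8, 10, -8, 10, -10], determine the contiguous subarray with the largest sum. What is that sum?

Using Kadane's algorithm on [-10, -10, 4, -2, -7, -8, 10, -8, 10, -10]:

Scanning through the array:
Position 1 (value -10): max_ending_here = -10, max_so_far = -10
Position 2 (value 4): max_ending_here = 4, max_so_far = 4
Position 3 (value -2): max_ending_here = 2, max_so_far = 4
Position 4 (value -7): max_ending_here = -5, max_so_far = 4
Position 5 (value -8): max_ending_here = -8, max_so_far = 4
Position 6 (value 10): max_ending_here = 10, max_so_far = 10
Position 7 (value -8): max_ending_here = 2, max_so_far = 10
Position 8 (value 10): max_ending_here = 12, max_so_far = 12
Position 9 (value -10): max_ending_here = 2, max_so_far = 12

Maximum subarray: [10, -8, 10]
Maximum sum: 12

The maximum subarray is [10, -8, 10] with sum 12. This subarray runs from index 6 to index 8.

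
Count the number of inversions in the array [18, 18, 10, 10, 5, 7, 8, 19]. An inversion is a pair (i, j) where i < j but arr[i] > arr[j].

Finding inversions in [18, 18, 10, 10, 5, 7, 8, 19]:

(0, 2): arr[0]=18 > arr[2]=10
(0, 3): arr[0]=18 > arr[3]=10
(0, 4): arr[0]=18 > arr[4]=5
(0, 5): arr[0]=18 > arr[5]=7
(0, 6): arr[0]=18 > arr[6]=8
(1, 2): arr[1]=18 > arr[2]=10
(1, 3): arr[1]=18 > arr[3]=10
(1, 4): arr[1]=18 > arr[4]=5
(1, 5): arr[1]=18 > arr[5]=7
(1, 6): arr[1]=18 > arr[6]=8
(2, 4): arr[2]=10 > arr[4]=5
(2, 5): arr[2]=10 > arr[5]=7
(2, 6): arr[2]=10 > arr[6]=8
(3, 4): arr[3]=10 > arr[4]=5
(3, 5): arr[3]=10 > arr[5]=7
(3, 6): arr[3]=10 > arr[6]=8

Total inversions: 16

The array has 16 inversion(s): (0,2), (0,3), (0,4), (0,5), (0,6), (1,2), (1,3), (1,4), (1,5), (1,6), (2,4), (2,5), (2,6), (3,4), (3,5), (3,6). Each pair (i,j) satisfies i < j and arr[i] > arr[j].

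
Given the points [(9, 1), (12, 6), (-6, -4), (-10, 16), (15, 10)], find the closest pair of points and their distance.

Computing all pairwise distances among 5 points:

d((9, 1), (12, 6)) = 5.831
d((9, 1), (-6, -4)) = 15.8114
d((9, 1), (-10, 16)) = 24.2074
d((9, 1), (15, 10)) = 10.8167
d((12, 6), (-6, -4)) = 20.5913
d((12, 6), (-10, 16)) = 24.1661
d((12, 6), (15, 10)) = 5.0 <-- minimum
d((-6, -4), (-10, 16)) = 20.3961
d((-6, -4), (15, 10)) = 25.2389
d((-10, 16), (15, 10)) = 25.7099

Closest pair: (12, 6) and (15, 10) with distance 5.0

The closest pair is (12, 6) and (15, 10) with Euclidean distance 5.0. For 5 points, brute-force pairwise comparison is shown above. For large n, the divide-and-conquer algorithm (sort by x, recurse on halves, check the dividing strip) achieves O(n log n).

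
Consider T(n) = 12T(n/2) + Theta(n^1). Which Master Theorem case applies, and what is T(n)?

Master Theorem for T(n) = 12T(n/2) + O(n^1):

a = 12, b = 2, c = 1
log_b(a) = log_2(12) = 3.5850

Case 1: c = 1 < log_2(12) = 3.5850
T(n) = O(n^(log_2 12))

For T(n) = 12T(n/2) + O(n^1): log_2(12) = 3.5850. This is Case 1 of the Master Theorem (c < log_b(a), work dominated by leaves), giving O(n^(log_2 12)).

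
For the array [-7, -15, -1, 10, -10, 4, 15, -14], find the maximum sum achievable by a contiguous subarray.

Using Kadane's algorithm on [-7, -15, -1, 10, -10, 4, 15, -14]:

Scanning through the array:
Position 1 (value -15): max_ending_here = -15, max_so_far = -7
Position 2 (value -1): max_ending_here = -1, max_so_far = -1
Position 3 (value 10): max_ending_here = 10, max_so_far = 10
Position 4 (value -10): max_ending_here = 0, max_so_far = 10
Position 5 (value 4): max_ending_here = 4, max_so_far = 10
Position 6 (value 15): max_ending_here = 19, max_so_far = 19
Position 7 (value -14): max_ending_here = 5, max_so_far = 19

Maximum subarray: [10, -10, 4, 15]
Maximum sum: 19

The maximum subarray is [10, -10, 4, 15] with sum 19. This subarray runs from index 3 to index 6.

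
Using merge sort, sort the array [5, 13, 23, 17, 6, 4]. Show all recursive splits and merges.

Merge sort trace:

Split: [5, 13, 23, 17, 6, 4] -> [5, 13, 23] and [17, 6, 4]
  Split: [5, 13, 23] -> [5] and [13, 23]
    Split: [13, 23] -> [13] and [23]
    Merge: [13] + [23] -> [13, 23]
  Merge: [5] + [13, 23] -> [5, 13, 23]
  Split: [17, 6, 4] -> [17] and [6, 4]
    Split: [6, 4] -> [6] and [4]
    Merge: [6] + [4] -> [4, 6]
  Merge: [17] + [4, 6] -> [4, 6, 17]
Merge: [5, 13, 23] + [4, 6, 17] -> [4, 5, 6, 13, 17, 23]

Final sorted array: [4, 5, 6, 13, 17, 23]

The merge sort proceeds by recursively splitting the array and merging sorted halves.
After all merges, the sorted array is [4, 5, 6, 13, 17, 23].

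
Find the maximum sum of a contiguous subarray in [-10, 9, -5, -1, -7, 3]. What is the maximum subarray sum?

Using Kadane's algorithm on [-10, 9, -5, -1, -7, 3]:

Scanning through the array:
Position 1 (value 9): max_ending_here = 9, max_so_far = 9
Position 2 (value -5): max_ending_here = 4, max_so_far = 9
Position 3 (value -1): max_ending_here = 3, max_so_far = 9
Position 4 (value -7): max_ending_here = -4, max_so_far = 9
Position 5 (value 3): max_ending_here = 3, max_so_far = 9

Maximum subarray: [9]
Maximum sum: 9

The maximum subarray is [9] with sum 9. This subarray runs from index 1 to index 1.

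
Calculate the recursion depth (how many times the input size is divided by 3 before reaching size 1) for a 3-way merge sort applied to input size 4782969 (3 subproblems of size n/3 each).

For divide and conquer with division factor 3:

Problem sizes at each level:
Level 0: 4782969
Level 1: 1594323
Level 2: 531441
Level 3: 177147
Level 4: 59049
Level 5: 19683
Level 6: 6561
Level 7: 2187
Level 8: 729
Level 9: 243
Level 10: 81
Level 11: 27
Level 12: 9
Level 13: 3
Level 14: 1

The root is level 0 and the size-1 base case is level 14 (the tree spans levels 0 through 14, i.e. 15 levels counting the root), so the depth is the number of divisions: log_3(4782969) = 14

The recursion tree depth is log_3(4782969) = 14. At each level, the problem size is divided by 3, so it takes 14 divisions to reduce to a base case of size 1. The algorithm makes 3 recursive calls at each level.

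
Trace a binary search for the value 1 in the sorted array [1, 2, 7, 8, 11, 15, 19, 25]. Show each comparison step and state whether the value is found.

Binary search for 1 in [1, 2, 7, 8, 11, 15, 19, 25]:

lo=0, hi=7, mid=3, arr[mid]=8 -> 8 > 1, search left half
lo=0, hi=2, mid=1, arr[mid]=2 -> 2 > 1, search left half
lo=0, hi=0, mid=0, arr[mid]=1 -> Found target at index 0!

Binary search finds 1 at index 0 after 3 comparisons. The search repeatedly halves the search space by comparing with the middle element.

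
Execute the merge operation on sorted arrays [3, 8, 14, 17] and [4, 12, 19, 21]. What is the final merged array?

Merging process:

Compare 3 vs 4: take 3 from left. Merged: [3]
Compare 8 vs 4: take 4 from right. Merged: [3, 4]
Compare 8 vs 12: take 8 from left. Merged: [3, 4, 8]
Compare 14 vs 12: take 12 from right. Merged: [3, 4, 8, 12]
Compare 14 vs 19: take 14 from left. Merged: [3, 4, 8, 12, 14]
Compare 17 vs 19: take 17 from left. Merged: [3, 4, 8, 12, 14, 17]
Append remaining from right: [19, 21]. Merged: [3, 4, 8, 12, 14, 17, 19, 21]

Final merged array: [3, 4, 8, 12, 14, 17, 19, 21]
Total comparisons: 6

The merged array is [3, 4, 8, 12, 14, 17, 19, 21], requiring 6 comparisons. The merge step runs in O(n) time where n is the total number of elements.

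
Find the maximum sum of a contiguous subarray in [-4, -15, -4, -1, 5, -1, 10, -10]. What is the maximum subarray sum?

Using Kadane's algorithm on [-4, -15, -4, -1, 5, -1, 10, -10]:

Scanning through the array:
Position 1 (value -15): max_ending_here = -15, max_so_far = -4
Position 2 (value -4): max_ending_here = -4, max_so_far = -4
Position 3 (value -1): max_ending_here = -1, max_so_far = -1
Position 4 (value 5): max_ending_here = 5, max_so_far = 5
Position 5 (value -1): max_ending_here = 4, max_so_far = 5
Position 6 (value 10): max_ending_here = 14, max_so_far = 14
Position 7 (value -10): max_ending_here = 4, max_so_far = 14

Maximum subarray: [5, -1, 10]
Maximum sum: 14

The maximum subarray is [5, -1, 10] with sum 14. This subarray runs from index 4 to index 6.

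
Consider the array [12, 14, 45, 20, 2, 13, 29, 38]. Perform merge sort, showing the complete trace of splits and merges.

Merge sort trace:

Split: [12, 14, 45, 20, 2, 13, 29, 38] -> [12, 14, 45, 20] and [2, 13, 29, 38]
  Split: [12, 14, 45, 20] -> [12, 14] and [45, 20]
    Split: [12, 14] -> [12] and [14]
    Merge: [12] + [14] -> [12, 14]
    Split: [45, 20] -> [45] and [20]
    Merge: [45] + [20] -> [20, 45]
  Merge: [12, 14] + [20, 45] -> [12, 14, 20, 45]
  Split: [2, 13, 29, 38] -> [2, 13] and [29, 38]
    Split: [2, 13] -> [2] and [13]
    Merge: [2] + [13] -> [2, 13]
    Split: [29, 38] -> [29] and [38]
    Merge: [29] + [38] -> [29, 38]
  Merge: [2, 13] + [29, 38] -> [2, 13, 29, 38]
Merge: [12, 14, 20, 45] + [2, 13, 29, 38] -> [2, 12, 13, 14, 20, 29, 38, 45]

Final sorted array: [2, 12, 13, 14, 20, 29, 38, 45]

The merge sort proceeds by recursively splitting the array and merging sorted halves.
After all merges, the sorted array is [2, 12, 13, 14, 20, 29, 38, 45].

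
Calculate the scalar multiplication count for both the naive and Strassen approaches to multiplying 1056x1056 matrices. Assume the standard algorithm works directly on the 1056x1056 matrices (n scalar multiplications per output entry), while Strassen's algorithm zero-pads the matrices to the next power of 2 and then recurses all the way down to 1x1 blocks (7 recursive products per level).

Matrix multiplication for 1056x1056 matrices:

Strassen's algorithm requires power-of-2 dimensions. Pad 1056x1056 to 2048x2048 (next power of 2).

Standard algorithm: 1056^3 = 1177583616 multiplications
Strassen's algorithm: 7^(log2(2048)) = 7^11 = 1977326743 multiplications
Difference: 1177583616 - 1977326743 = -799743127 (Strassen uses MORE here due to padding overhead — for small or just-over-power-of-2 n, padding can outweigh the per-level savings)

Standard: 1177583616 multiplications (1056^3). Strassen: 1977326743 multiplications (7^11, after padding to 2048x2048). Strassen reduces 8 recursive multiplications to 7 at each level.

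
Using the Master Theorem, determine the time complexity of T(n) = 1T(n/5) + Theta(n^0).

Master Theorem for T(n) = 1T(n/5) + O(n^0):

a = 1, b = 5, c = 0
log_b(a) = log_5(1) = 0.0000

Case 2: c = 0 = log_5(1) = 0.0000
T(n) = O(n^0 log n) = O(log n)

For T(n) = 1T(n/5) + O(n^0): log_5(1) = 0.0000. This is Case 2 of the Master Theorem (c = log_b(a), equal work at all levels), giving O(log n).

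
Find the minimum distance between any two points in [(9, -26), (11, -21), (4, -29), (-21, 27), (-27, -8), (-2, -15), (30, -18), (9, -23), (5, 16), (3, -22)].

Computing all pairwise distances among 10 points:

d((9, -26), (11, -21)) = 5.3852
d((9, -26), (4, -29)) = 5.831
d((9, -26), (-21, 27)) = 60.9016
d((9, -26), (-27, -8)) = 40.2492
d((9, -26), (-2, -15)) = 15.5563
d((9, -26), (30, -18)) = 22.4722
d((9, -26), (9, -23)) = 3.0
d((9, -26), (5, 16)) = 42.19
d((9, -26), (3, -22)) = 7.2111
d((11, -21), (4, -29)) = 10.6301
d((11, -21), (-21, 27)) = 57.6888
d((11, -21), (-27, -8)) = 40.1622
d((11, -21), (-2, -15)) = 14.3178
d((11, -21), (30, -18)) = 19.2354
d((11, -21), (9, -23)) = 2.8284 <-- minimum
d((11, -21), (5, 16)) = 37.4833
d((11, -21), (3, -22)) = 8.0623
d((4, -29), (-21, 27)) = 61.327
d((4, -29), (-27, -8)) = 37.4433
d((4, -29), (-2, -15)) = 15.2315
d((4, -29), (30, -18)) = 28.2312
d((4, -29), (9, -23)) = 7.8102
d((4, -29), (5, 16)) = 45.0111
d((4, -29), (3, -22)) = 7.0711
d((-21, 27), (-27, -8)) = 35.5106
d((-21, 27), (-2, -15)) = 46.0977
d((-21, 27), (30, -18)) = 68.0147
d((-21, 27), (9, -23)) = 58.3095
d((-21, 27), (5, 16)) = 28.2312
d((-21, 27), (3, -22)) = 54.5619
d((-27, -8), (-2, -15)) = 25.9615
d((-27, -8), (30, -18)) = 57.8705
d((-27, -8), (9, -23)) = 39.0
d((-27, -8), (5, 16)) = 40.0
d((-27, -8), (3, -22)) = 33.1059
d((-2, -15), (30, -18)) = 32.1403
d((-2, -15), (9, -23)) = 13.6015
d((-2, -15), (5, 16)) = 31.7805
d((-2, -15), (3, -22)) = 8.6023
d((30, -18), (9, -23)) = 21.587
d((30, -18), (5, 16)) = 42.2019
d((30, -18), (3, -22)) = 27.2947
d((9, -23), (5, 16)) = 39.2046
d((9, -23), (3, -22)) = 6.0828
d((5, 16), (3, -22)) = 38.0526

Closest pair: (11, -21) and (9, -23) with distance 2.8284

The closest pair is (11, -21) and (9, -23) with Euclidean distance 2.8284. For 10 points, brute-force pairwise comparison is shown above. For large n, the divide-and-conquer algorithm (sort by x, recurse on halves, check the dividing strip) achieves O(n log n).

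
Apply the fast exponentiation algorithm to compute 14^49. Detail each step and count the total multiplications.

Computing 14^49 by squaring (build up from 14^1; each line after the first costs one multiplication):

14^1 = 14
14^2 = (14^1)^2 = 14^2 = 196
14^3 = 14 * 14^2 = 14 * 196 = 2744
14^6 = (14^3)^2 = 2744^2 = 7529536
14^12 = (14^6)^2 = 7529536^2 = 56693912375296
14^24 = (14^12)^2 = 56693912375296^2 = 3214199700417740936751087616
14^48 = (14^24)^2 = 3214199700417740936751087616^2 = 10331079714165495587340637070279506584015829758908563456
14^49 = 14 * 14^48 = 14 * 10331079714165495587340637070279506584015829758908563456 = 144635115998316938222768918983913092176221616624719888384

Result: 144635115998316938222768918983913092176221616624719888384
Multiplications needed: 7 (7 lines after 14^1)

14^49 = 144635115998316938222768918983913092176221616624719888384. Using exponentiation by squaring, this requires 7 multiplications. The key idea: if the exponent is even, square the half-power; if odd, multiply by the base once.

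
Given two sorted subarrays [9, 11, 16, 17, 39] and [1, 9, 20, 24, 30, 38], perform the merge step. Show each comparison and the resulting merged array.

Merging process:

Compare 9 vs 1: take 1 from right. Merged: [1]
Compare 9 vs 9: take 9 from left. Merged: [1, 9]
Compare 11 vs 9: take 9 from right. Merged: [1, 9, 9]
Compare 11 vs 20: take 11 from left. Merged: [1, 9, 9, 11]
Compare 16 vs 20: take 16 from left. Merged: [1, 9, 9, 11, 16]
Compare 17 vs 20: take 17 from left. Merged: [1, 9, 9, 11, 16, 17]
Compare 39 vs 20: take 20 from right. Merged: [1, 9, 9, 11, 16, 17, 20]
Compare 39 vs 24: take 24 from right. Merged: [1, 9, 9, 11, 16, 17, 20, 24]
Compare 39 vs 30: take 30 from right. Merged: [1, 9, 9, 11, 16, 17, 20, 24, 30]
Compare 39 vs 38: take 38 from right. Merged: [1, 9, 9, 11, 16, 17, 20, 24, 30, 38]
Append remaining from left: [39]. Merged: [1, 9, 9, 11, 16, 17, 20, 24, 30, 38, 39]

Final merged array: [1, 9, 9, 11, 16, 17, 20, 24, 30, 38, 39]
Total comparisons: 10

The merged array is [1, 9, 9, 11, 16, 17, 20, 24, 30, 38, 39], requiring 10 comparisons. The merge step runs in O(n) time where n is the total number of elements.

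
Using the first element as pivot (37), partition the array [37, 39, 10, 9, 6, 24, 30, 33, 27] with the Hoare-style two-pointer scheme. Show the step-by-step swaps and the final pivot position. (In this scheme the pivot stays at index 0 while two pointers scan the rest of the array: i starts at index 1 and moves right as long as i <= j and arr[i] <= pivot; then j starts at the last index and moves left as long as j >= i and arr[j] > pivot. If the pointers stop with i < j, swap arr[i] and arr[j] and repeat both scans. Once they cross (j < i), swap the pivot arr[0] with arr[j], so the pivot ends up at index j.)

Hoare-style two-pointer partition with pivot = 37:

Initial array: [37, 39, 10, 9, 6, 24, 30, 33, 27]

Pointers start at i = 1, j = 8.
i stops at index 1 (arr[1]=39 > 37), j stops at index 8 (arr[8]=27 <= 37): swap arr[1] and arr[8], array becomes [37, 27, 10, 9, 6, 24, 30, 33, 39]
i ends at 8, j ends at 7: the pointers have crossed (j < i), so scanning stops.

Swap pivot arr[0] with arr[7] to place pivot at position 7: [33, 27, 10, 9, 6, 24, 30, 37, 39]
Pivot position: 7

After partitioning with pivot 37, the array becomes [33, 27, 10, 9, 6, 24, 30, 37, 39]. The pivot is placed at index 7. All elements to the left of the pivot are <= 37, and all elements to the right are > 37.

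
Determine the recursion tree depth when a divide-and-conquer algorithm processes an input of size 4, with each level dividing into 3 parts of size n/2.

For divide and conquer with division factor 2:

Problem sizes at each level:
Level 0: 4
Level 1: 2
Level 2: 1

The root is level 0 and the size-1 base case is level 2 (the tree spans levels 0 through 2, i.e. 3 levels counting the root), so the depth is the number of divisions: log_2(4) = 2

The recursion tree depth is log_2(4) = 2. At each level, the problem size is divided by 2, so it takes 2 divisions to reduce to a base case of size 1. The algorithm makes 3 recursive calls at each level.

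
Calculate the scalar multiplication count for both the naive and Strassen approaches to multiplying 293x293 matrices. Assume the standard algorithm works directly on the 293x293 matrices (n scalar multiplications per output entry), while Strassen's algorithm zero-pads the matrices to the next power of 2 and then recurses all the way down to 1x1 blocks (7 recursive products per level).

Matrix multiplication for 293x293 matrices:

Strassen's algorithm requires power-of-2 dimensions. Pad 293x293 to 512x512 (next power of 2).

Standard algorithm: 293^3 = 25153757 multiplications
Strassen's algorithm: 7^(log2(512)) = 7^9 = 40353607 multiplications
Difference: 25153757 - 40353607 = -15199850 (Strassen uses MORE here due to padding overhead — for small or just-over-power-of-2 n, padding can outweigh the per-level savings)

Standard: 25153757 multiplications (293^3). Strassen: 40353607 multiplications (7^9, after padding to 512x512). Strassen reduces 8 recursive multiplications to 7 at each level.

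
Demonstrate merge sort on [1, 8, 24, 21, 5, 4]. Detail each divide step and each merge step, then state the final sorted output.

Merge sort trace:

Split: [1, 8, 24, 21, 5, 4] -> [1, 8, 24] and [21, 5, 4]
  Split: [1, 8, 24] -> [1] and [8, 24]
    Split: [8, 24] -> [8] and [24]
    Merge: [8] + [24] -> [8, 24]
  Merge: [1] + [8, 24] -> [1, 8, 24]
  Split: [21, 5, 4] -> [21] and [5, 4]
    Split: [5, 4] -> [5] and [4]
    Merge: [5] + [4] -> [4, 5]
  Merge: [21] + [4, 5] -> [4, 5, 21]
Merge: [1, 8, 24] + [4, 5, 21] -> [1, 4, 5, 8, 21, 24]

Final sorted array: [1, 4, 5, 8, 21, 24]

The merge sort proceeds by recursively splitting the array and merging sorted halves.
After all merges, the sorted array is [1, 4, 5, 8, 21, 24].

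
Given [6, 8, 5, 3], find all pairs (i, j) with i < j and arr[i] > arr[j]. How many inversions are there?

Finding inversions in [6, 8, 5, 3]:

(0, 2): arr[0]=6 > arr[2]=5
(0, 3): arr[0]=6 > arr[3]=3
(1, 2): arr[1]=8 > arr[2]=5
(1, 3): arr[1]=8 > arr[3]=3
(2, 3): arr[2]=5 > arr[3]=3

Total inversions: 5

The array has 5 inversion(s): (0,2), (0,3), (1,2), (1,3), (2,3). Each pair (i,j) satisfies i < j and arr[i] > arr[j].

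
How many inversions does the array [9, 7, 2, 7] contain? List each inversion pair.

Finding inversions in [9, 7, 2, 7]:

(0, 1): arr[0]=9 > arr[1]=7
(0, 2): arr[0]=9 > arr[2]=2
(0, 3): arr[0]=9 > arr[3]=7
(1, 2): arr[1]=7 > arr[2]=2

Total inversions: 4

The array has 4 inversion(s): (0,1), (0,2), (0,3), (1,2). Each pair (i,j) satisfies i < j and arr[i] > arr[j].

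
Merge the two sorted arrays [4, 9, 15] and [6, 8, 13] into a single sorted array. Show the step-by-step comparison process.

Merging process:

Compare 4 vs 6: take 4 from left. Merged: [4]
Compare 9 vs 6: take 6 from right. Merged: [4, 6]
Compare 9 vs 8: take 8 from right. Merged: [4, 6, 8]
Compare 9 vs 13: take 9 from left. Merged: [4, 6, 8, 9]
Compare 15 vs 13: take 13 from right. Merged: [4, 6, 8, 9, 13]
Append remaining from left: [15]. Merged: [4, 6, 8, 9, 13, 15]

Final merged array: [4, 6, 8, 9, 13, 15]
Total comparisons: 5

The merged array is [4, 6, 8, 9, 13, 15], requiring 5 comparisons. The merge step runs in O(n) time where n is the total number of elements.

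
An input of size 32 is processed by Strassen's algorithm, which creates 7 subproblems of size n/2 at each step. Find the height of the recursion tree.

For divide and conquer with division factor 2:

Problem sizes at each level:
Level 0: 32
Level 1: 16
Level 2: 8
Level 3: 4
Level 4: 2
Level 5: 1

The root is level 0 and the size-1 base case is level 5 (the tree spans levels 0 through 5, i.e. 6 levels counting the root), so the depth is the number of divisions: log_2(32) = 5

The recursion tree depth is log_2(32) = 5. At each level, the problem size is divided by 2, so it takes 5 divisions to reduce to a base case of size 1. The algorithm makes 7 recursive calls at each level.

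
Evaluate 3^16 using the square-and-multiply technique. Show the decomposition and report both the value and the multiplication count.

Computing 3^16 by squaring (build up from 3^1; each line after the first costs one multiplication):

3^1 = 3
3^2 = (3^1)^2 = 3^2 = 9
3^4 = (3^2)^2 = 9^2 = 81
3^8 = (3^4)^2 = 81^2 = 6561
3^16 = (3^8)^2 = 6561^2 = 43046721

Result: 43046721
Multiplications needed: 4 (4 lines after 3^1)

3^16 = 43046721. Using exponentiation by squaring, this requires 4 multiplications. The key idea: if the exponent is even, square the half-power; if odd, multiply by the base once.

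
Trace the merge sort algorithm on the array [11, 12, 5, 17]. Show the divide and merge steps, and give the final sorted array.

Merge sort trace:

Split: [11, 12, 5, 17] -> [11, 12] and [5, 17]
  Split: [11, 12] -> [11] and [12]
  Merge: [11] + [12] -> [11, 12]
  Split: [5, 17] -> [5] and [17]
  Merge: [5] + [17] -> [5, 17]
Merge: [11, 12] + [5, 17] -> [5, 11, 12, 17]

Final sorted array: [5, 11, 12, 17]

The merge sort proceeds by recursively splitting the array and merging sorted halves.
After all merges, the sorted array is [5, 11, 12, 17].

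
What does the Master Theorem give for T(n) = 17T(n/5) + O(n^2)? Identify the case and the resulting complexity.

Master Theorem for T(n) = 17T(n/5) + O(n^2):

a = 17, b = 5, c = 2
log_b(a) = log_5(17) = 1.7604

Case 3: c = 2 > log_5(17) = 1.7604
T(n) = O(n^2) = O(n^2)

For T(n) = 17T(n/5) + O(n^2): log_5(17) = 1.7604. This is Case 3 of the Master Theorem (c > log_b(a), work dominated by root), giving O(n^2).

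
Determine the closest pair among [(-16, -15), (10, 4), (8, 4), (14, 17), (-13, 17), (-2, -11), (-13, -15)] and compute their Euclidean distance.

Computing all pairwise distances among 7 points:

d((-16, -15), (10, 4)) = 32.2025
d((-16, -15), (8, 4)) = 30.6105
d((-16, -15), (14, 17)) = 43.8634
d((-16, -15), (-13, 17)) = 32.1403
d((-16, -15), (-2, -11)) = 14.5602
d((-16, -15), (-13, -15)) = 3.0
d((10, 4), (8, 4)) = 2.0 <-- minimum
d((10, 4), (14, 17)) = 13.6015
d((10, 4), (-13, 17)) = 26.4197
d((10, 4), (-2, -11)) = 19.2094
d((10, 4), (-13, -15)) = 29.8329
d((8, 4), (14, 17)) = 14.3178
d((8, 4), (-13, 17)) = 24.6982
d((8, 4), (-2, -11)) = 18.0278
d((8, 4), (-13, -15)) = 28.3196
d((14, 17), (-13, 17)) = 27.0
d((14, 17), (-2, -11)) = 32.249
d((14, 17), (-13, -15)) = 41.8688
d((-13, 17), (-2, -11)) = 30.0832
d((-13, 17), (-13, -15)) = 32.0
d((-2, -11), (-13, -15)) = 11.7047

Closest pair: (10, 4) and (8, 4) with distance 2.0

The closest pair is (10, 4) and (8, 4) with Euclidean distance 2.0. For 7 points, brute-force pairwise comparison is shown above. For large n, the divide-and-conquer algorithm (sort by x, recurse on halves, check the dividing strip) achieves O(n log n).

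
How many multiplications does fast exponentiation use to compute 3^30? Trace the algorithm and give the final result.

Computing 3^30 by squaring (build up from 3^1; each line after the first costs one multiplication):

3^1 = 3
3^2 = (3^1)^2 = 3^2 = 9
3^3 = 3 * 3^2 = 3 * 9 = 27
3^6 = (3^3)^2 = 27^2 = 729
3^7 = 3 * 3^6 = 3 * 729 = 2187
3^14 = (3^7)^2 = 2187^2 = 4782969
3^15 = 3 * 3^14 = 3 * 4782969 = 14348907
3^30 = (3^15)^2 = 14348907^2 = 205891132094649

Result: 205891132094649
Multiplications needed: 7 (7 lines after 3^1)

3^30 = 205891132094649. Using exponentiation by squaring, this requires 7 multiplications. The key idea: if the exponent is even, square the half-power; if odd, multiply by the base once.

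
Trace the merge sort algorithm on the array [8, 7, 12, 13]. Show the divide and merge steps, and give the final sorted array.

Merge sort trace:

Split: [8, 7, 12, 13] -> [8, 7] and [12, 13]
  Split: [8, 7] -> [8] and [7]
  Merge: [8] + [7] -> [7, 8]
  Split: [12, 13] -> [12] and [13]
  Merge: [12] + [13] -> [12, 13]
Merge: [7, 8] + [12, 13] -> [7, 8, 12, 13]

Final sorted array: [7, 8, 12, 13]

The merge sort proceeds by recursively splitting the array and merging sorted halves.
After all merges, the sorted array is [7, 8, 12, 13].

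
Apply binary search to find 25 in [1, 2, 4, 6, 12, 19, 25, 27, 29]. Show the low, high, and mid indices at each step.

Binary search for 25 in [1, 2, 4, 6, 12, 19, 25, 27, 29]:

lo=0, hi=8, mid=4, arr[mid]=12 -> 12 < 25, search right half
lo=5, hi=8, mid=6, arr[mid]=25 -> Found target at index 6!

Binary search finds 25 at index 6 after 2 comparisons. The search repeatedly halves the search space by comparing with the middle element.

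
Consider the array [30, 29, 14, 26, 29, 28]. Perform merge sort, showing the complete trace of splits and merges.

Merge sort trace:

Split: [30, 29, 14, 26, 29, 28] -> [30, 29, 14] and [26, 29, 28]
  Split: [30, 29, 14] -> [30] and [29, 14]
    Split: [29, 14] -> [29] and [14]
    Merge: [29] + [14] -> [14, 29]
  Merge: [30] + [14, 29] -> [14, 29, 30]
  Split: [26, 29, 28] -> [26] and [29, 28]
    Split: [29, 28] -> [29] and [28]
    Merge: [29] + [28] -> [28, 29]
  Merge: [26] + [28, 29] -> [26, 28, 29]
Merge: [14, 29, 30] + [26, 28, 29] -> [14, 26, 28, 29, 29, 30]

Final sorted array: [14, 26, 28, 29, 29, 30]

The merge sort proceeds by recursively splitting the array and merging sorted halves.
After all merges, the sorted array is [14, 26, 28, 29, 29, 30].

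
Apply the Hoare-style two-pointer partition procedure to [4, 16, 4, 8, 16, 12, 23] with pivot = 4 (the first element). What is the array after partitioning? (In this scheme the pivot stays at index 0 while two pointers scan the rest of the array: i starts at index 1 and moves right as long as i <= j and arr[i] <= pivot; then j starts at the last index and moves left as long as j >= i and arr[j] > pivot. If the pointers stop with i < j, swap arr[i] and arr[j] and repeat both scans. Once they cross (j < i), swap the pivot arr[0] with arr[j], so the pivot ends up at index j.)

Hoare-style two-pointer partition with pivot = 4:

Initial array: [4, 16, 4, 8, 16, 12, 23]

Pointers start at i = 1, j = 6.
i stops at index 1 (arr[1]=16 > 4), j stops at index 2 (arr[2]=4 <= 4): swap arr[1] and arr[2], array becomes [4, 4, 16, 8, 16, 12, 23]
i ends at 2, j ends at 1: the pointers have crossed (j < i), so scanning stops.

Swap pivot arr[0] with arr[1] to place pivot at position 1: [4, 4, 16, 8, 16, 12, 23]
Pivot position: 1

After partitioning with pivot 4, the array becomes [4, 4, 16, 8, 16, 12, 23]. The pivot is placed at index 1. All elements to the left of the pivot are <= 4, and all elements to the right are > 4.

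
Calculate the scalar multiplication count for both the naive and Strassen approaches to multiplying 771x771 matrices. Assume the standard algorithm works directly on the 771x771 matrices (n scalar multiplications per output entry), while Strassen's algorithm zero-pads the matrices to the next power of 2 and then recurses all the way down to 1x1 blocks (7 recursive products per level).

Matrix multiplication for 771x771 matrices:

Strassen's algorithm requires power-of-2 dimensions. Pad 771x771 to 1024x1024 (next power of 2).

Standard algorithm: 771^3 = 458314011 multiplications
Strassen's algorithm: 7^(log2(1024)) = 7^10 = 282475249 multiplications
Savings: 458314011 - 282475249 = 175838762 multiplications

Standard: 458314011 multiplications (771^3). Strassen: 282475249 multiplications (7^10, after padding to 1024x1024). Strassen reduces 8 recursive multiplications to 7 at each level.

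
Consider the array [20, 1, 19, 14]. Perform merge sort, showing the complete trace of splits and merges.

Merge sort trace:

Split: [20, 1, 19, 14] -> [20, 1] and [19, 14]
  Split: [20, 1] -> [20] and [1]
  Merge: [20] + [1] -> [1, 20]
  Split: [19, 14] -> [19] and [14]
  Merge: [19] + [14] -> [14, 19]
Merge: [1, 20] + [14, 19] -> [1, 14, 19, 20]

Final sorted array: [1, 14, 19, 20]

The merge sort proceeds by recursively splitting the array and merging sorted halves.
After all merges, the sorted array is [1, 14, 19, 20].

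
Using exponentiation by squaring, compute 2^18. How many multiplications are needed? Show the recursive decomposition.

Computing 2^18 by squaring (build up from 2^1; each line after the first costs one multiplication):

2^1 = 2
2^2 = (2^1)^2 = 2^2 = 4
2^4 = (2^2)^2 = 4^2 = 16
2^8 = (2^4)^2 = 16^2 = 256
2^9 = 2 * 2^8 = 2 * 256 = 512
2^18 = (2^9)^2 = 512^2 = 262144

Result: 262144
Multiplications needed: 5 (5 lines after 2^1)

2^18 = 262144. Using exponentiation by squaring, this requires 5 multiplications. The key idea: if the exponent is even, square the half-power; if odd, multiply by the base once.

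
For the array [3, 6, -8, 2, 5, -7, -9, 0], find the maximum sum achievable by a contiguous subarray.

Using Kadane's algorithm on [3, 6, -8, 2, 5, -7, -9, 0]:

Scanning through the array:
Position 1 (value 6): max_ending_here = 9, max_so_far = 9
Position 2 (value -8): max_ending_here = 1, max_so_far = 9
Position 3 (value 2): max_ending_here = 3, max_so_far = 9
Position 4 (value 5): max_ending_here = 8, max_so_far = 9
Position 5 (value -7): max_ending_here = 1, max_so_far = 9
Position 6 (value -9): max_ending_here = -8, max_so_far = 9
Position 7 (value 0): max_ending_here = 0, max_so_far = 9

Maximum subarray: [3, 6]
Maximum sum: 9

The maximum subarray is [3, 6] with sum 9. This subarray runs from index 0 to index 1.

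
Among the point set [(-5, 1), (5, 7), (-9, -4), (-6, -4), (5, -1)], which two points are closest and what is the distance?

Computing all pairwise distances among 5 points:

d((-5, 1), (5, 7)) = 11.6619
d((-5, 1), (-9, -4)) = 6.4031
d((-5, 1), (-6, -4)) = 5.099
d((-5, 1), (5, -1)) = 10.198
d((5, 7), (-9, -4)) = 17.8045
d((5, 7), (-6, -4)) = 15.5563
d((5, 7), (5, -1)) = 8.0
d((-9, -4), (-6, -4)) = 3.0 <-- minimum
d((-9, -4), (5, -1)) = 14.3178
d((-6, -4), (5, -1)) = 11.4018

Closest pair: (-9, -4) and (-6, -4) with distance 3.0

The closest pair is (-9, -4) and (-6, -4) with Euclidean distance 3.0. For 5 points, brute-force pairwise comparison is shown above. For large n, the divide-and-conquer algorithm (sort by x, recurse on halves, check the dividing strip) achieves O(n log n).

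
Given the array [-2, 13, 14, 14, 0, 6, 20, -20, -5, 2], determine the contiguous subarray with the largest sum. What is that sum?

Using Kadane's algorithm on [-2, 13, 14, 14, 0, 6, 20, -20, -5, 2]:

Scanning through the array:
Position 1 (value 13): max_ending_here = 13, max_so_far = 13
Position 2 (value 14): max_ending_here = 27, max_so_far = 27
Position 3 (value 14): max_ending_here = 41, max_so_far = 41
Position 4 (value 0): max_ending_here = 41, max_so_far = 41
Position 5 (value 6): max_ending_here = 47, max_so_far = 47
Position 6 (value 20): max_ending_here = 67, max_so_far = 67
Position 7 (value -20): max_ending_here = 47, max_so_far = 67
Position 8 (value -5): max_ending_here = 42, max_so_far = 67
Position 9 (value 2): max_ending_here = 44, max_so_far = 67

Maximum subarray: [13, 14, 14, 0, 6, 20]
Maximum sum: 67

The maximum subarray is [13, 14, 14, 0, 6, 20] with sum 67. This subarray runs from index 1 to index 6.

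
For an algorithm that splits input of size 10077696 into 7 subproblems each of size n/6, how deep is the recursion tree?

For divide and conquer with division factor 6:

Problem sizes at each level:
Level 0: 10077696
Level 1: 1679616
Level 2: 279936
Level 3: 46656
Level 4: 7776
Level 5: 1296
Level 6: 216
Level 7: 36
Level 8: 6
Level 9: 1

The root is level 0 and the size-1 base case is level 9 (the tree spans levels 0 through 9, i.e. 10 levels counting the root), so the depth is the number of divisions: log_6(10077696) = 9

The recursion tree depth is log_6(10077696) = 9. At each level, the problem size is divided by 6, so it takes 9 divisions to reduce to a base case of size 1. The algorithm makes 7 recursive calls at each level.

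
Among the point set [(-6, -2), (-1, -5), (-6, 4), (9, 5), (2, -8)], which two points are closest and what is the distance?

Computing all pairwise distances among 5 points:

d((-6, -2), (-1, -5)) = 5.831
d((-6, -2), (-6, 4)) = 6.0
d((-6, -2), (9, 5)) = 16.5529
d((-6, -2), (2, -8)) = 10.0
d((-1, -5), (-6, 4)) = 10.2956
d((-1, -5), (9, 5)) = 14.1421
d((-1, -5), (2, -8)) = 4.2426 <-- minimum
d((-6, 4), (9, 5)) = 15.0333
d((-6, 4), (2, -8)) = 14.4222
d((9, 5), (2, -8)) = 14.7648

Closest pair: (-1, -5) and (2, -8) with distance 4.2426

The closest pair is (-1, -5) and (2, -8) with Euclidean distance 4.2426. For 5 points, brute-force pairwise comparison is shown above. For large n, the divide-and-conquer algorithm (sort by x, recurse on halves, check the dividing strip) achieves O(n log n).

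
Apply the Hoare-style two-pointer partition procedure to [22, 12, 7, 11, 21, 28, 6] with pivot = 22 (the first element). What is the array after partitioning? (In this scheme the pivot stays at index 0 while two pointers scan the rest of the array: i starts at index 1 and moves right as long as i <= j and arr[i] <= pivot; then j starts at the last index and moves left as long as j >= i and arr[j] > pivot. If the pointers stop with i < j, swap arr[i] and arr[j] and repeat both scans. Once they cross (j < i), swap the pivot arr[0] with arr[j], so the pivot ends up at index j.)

Hoare-style two-pointer partition with pivot = 22:

Initial array: [22, 12, 7, 11, 21, 28, 6]

Pointers start at i = 1, j = 6.
i stops at index 5 (arr[5]=28 > 22), j stops at index 6 (arr[6]=6 <= 22): swap arr[5] and arr[6], array becomes [22, 12, 7, 11, 21, 6, 28]
i ends at 6, j ends at 5: the pointers have crossed (j < i), so scanning stops.

Swap pivot arr[0] with arr[5] to place pivot at position 5: [6, 12, 7, 11, 21, 22, 28]
Pivot position: 5

After partitioning with pivot 22, the array becomes [6, 12, 7, 11, 21, 22, 28]. The pivot is placed at index 5. All elements to the left of the pivot are <= 22, and all elements to the right are > 22.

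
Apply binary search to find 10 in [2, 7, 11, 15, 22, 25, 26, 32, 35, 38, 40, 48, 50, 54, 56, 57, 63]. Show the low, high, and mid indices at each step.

Binary search for 10 in [2, 7, 11, 15, 22, 25, 26, 32, 35, 38, 40, 48, 50, 54, 56, 57, 63]:

lo=0, hi=16, mid=8, arr[mid]=35 -> 35 > 10, search left half
lo=0, hi=7, mid=3, arr[mid]=15 -> 15 > 10, search left half
lo=0, hi=2, mid=1, arr[mid]=7 -> 7 < 10, search right half
lo=2, hi=2, mid=2, arr[mid]=11 -> 11 > 10, search left half
lo=2 > hi=1, target 10 not found

Binary search determines that 10 is not in the array after 4 comparisons. The search space was exhausted without finding the target.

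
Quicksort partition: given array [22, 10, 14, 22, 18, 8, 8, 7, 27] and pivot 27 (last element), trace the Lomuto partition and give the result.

Lomuto partition with pivot = 27:

Initial array: [22, 10, 14, 22, 18, 8, 8, 7, 27]

arr[0]=22 <= 27: swap with position 0, array becomes [22, 10, 14, 22, 18, 8, 8, 7, 27]
arr[1]=10 <= 27: swap with position 1, array becomes [22, 10, 14, 22, 18, 8, 8, 7, 27]
arr[2]=14 <= 27: swap with position 2, array becomes [22, 10, 14, 22, 18, 8, 8, 7, 27]
arr[3]=22 <= 27: swap with position 3, array becomes [22, 10, 14, 22, 18, 8, 8, 7, 27]
arr[4]=18 <= 27: swap with position 4, array becomes [22, 10, 14, 22, 18, 8, 8, 7, 27]
arr[5]=8 <= 27: swap with position 5, array becomes [22, 10, 14, 22, 18, 8, 8, 7, 27]
arr[6]=8 <= 27: swap with position 6, array becomes [22, 10, 14, 22, 18, 8, 8, 7, 27]
arr[7]=7 <= 27: swap with position 7, array becomes [22, 10, 14, 22, 18, 8, 8, 7, 27]

Place pivot at position 8: [22, 10, 14, 22, 18, 8, 8, 7, 27]
Pivot position: 8

After partitioning with pivot 27, the array becomes [22, 10, 14, 22, 18, 8, 8, 7, 27]. The pivot is placed at index 8. All elements to the left of the pivot are <= 27, and all elements to the right are > 27.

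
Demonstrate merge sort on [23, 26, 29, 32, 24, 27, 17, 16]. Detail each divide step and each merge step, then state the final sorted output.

Merge sort trace:

Split: [23, 26, 29, 32, 24, 27, 17, 16] -> [23, 26, 29, 32] and [24, 27, 17, 16]
  Split: [23, 26, 29, 32] -> [23, 26] and [29, 32]
    Split: [23, 26] -> [23] and [26]
    Merge: [23] + [26] -> [23, 26]
    Split: [29, 32] -> [29] and [32]
    Merge: [29] + [32] -> [29, 32]
  Merge: [23, 26] + [29, 32] -> [23, 26, 29, 32]
  Split: [24, 27, 17, 16] -> [24, 27] and [17, 16]
    Split: [24, 27] -> [24] and [27]
    Merge: [24] + [27] -> [24, 27]
    Split: [17, 16] -> [17] and [16]
    Merge: [17] + [16] -> [16, 17]
  Merge: [24, 27] + [16, 17] -> [16, 17, 24, 27]
Merge: [23, 26, 29, 32] + [16, 17, 24, 27] -> [16, 17, 23, 24, 26, 27, 29, 32]

Final sorted array: [16, 17, 23, 24, 26, 27, 29, 32]

The merge sort proceeds by recursively splitting the array and merging sorted halves.
After all merges, the sorted array is [16, 17, 23, 24, 26, 27, 29, 32].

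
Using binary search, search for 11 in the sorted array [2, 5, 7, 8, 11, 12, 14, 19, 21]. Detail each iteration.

Binary search for 11 in [2, 5, 7, 8, 11, 12, 14, 19, 21]:

lo=0, hi=8, mid=4, arr[mid]=11 -> Found target at index 4!

Binary search finds 11 at index 4 after 1 comparisons. The search repeatedly halves the search space by comparing with the middle element.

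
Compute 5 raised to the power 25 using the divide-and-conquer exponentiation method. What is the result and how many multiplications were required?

Computing 5^25 by squaring (build up from 5^1; each line after the first costs one multiplication):

5^1 = 5
5^2 = (5^1)^2 = 5^2 = 25
5^3 = 5 * 5^2 = 5 * 25 = 125
5^6 = (5^3)^2 = 125^2 = 15625
5^12 = (5^6)^2 = 15625^2 = 244140625
5^24 = (5^12)^2 = 244140625^2 = 59604644775390625
5^25 = 5 * 5^24 = 5 * 59604644775390625 = 298023223876953125

Result: 298023223876953125
Multiplications needed: 6 (6 lines after 5^1)

5^25 = 298023223876953125. Using exponentiation by squaring, this requires 6 multiplications. The key idea: if the exponent is even, square the half-power; if odd, multiply by the base once.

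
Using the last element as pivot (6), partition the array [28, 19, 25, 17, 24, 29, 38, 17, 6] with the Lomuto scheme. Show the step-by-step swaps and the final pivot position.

Lomuto partition with pivot = 6:

Initial array: [28, 19, 25, 17, 24, 29, 38, 17, 6]

arr[0]=28 > 6: no swap
arr[1]=19 > 6: no swap
arr[2]=25 > 6: no swap
arr[3]=17 > 6: no swap
arr[4]=24 > 6: no swap
arr[5]=29 > 6: no swap
arr[6]=38 > 6: no swap
arr[7]=17 > 6: no swap

Place pivot at position 0: [6, 19, 25, 17, 24, 29, 38, 17, 28]
Pivot position: 0

After partitioning with pivot 6, the array becomes [6, 19, 25, 17, 24, 29, 38, 17, 28]. The pivot is placed at index 0. All elements to the left of the pivot are <= 6, and all elements to the right are > 6.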